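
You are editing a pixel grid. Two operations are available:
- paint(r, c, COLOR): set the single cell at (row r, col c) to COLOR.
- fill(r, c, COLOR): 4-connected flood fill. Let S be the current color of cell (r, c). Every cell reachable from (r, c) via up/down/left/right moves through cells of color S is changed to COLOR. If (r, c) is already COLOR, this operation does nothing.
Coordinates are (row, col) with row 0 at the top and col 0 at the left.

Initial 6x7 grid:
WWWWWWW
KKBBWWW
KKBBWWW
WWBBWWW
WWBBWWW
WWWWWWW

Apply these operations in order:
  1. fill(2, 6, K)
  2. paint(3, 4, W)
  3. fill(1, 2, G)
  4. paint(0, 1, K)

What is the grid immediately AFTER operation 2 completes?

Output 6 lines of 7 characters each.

After op 1 fill(2,6,K) [30 cells changed]:
KKKKKKK
KKBBKKK
KKBBKKK
KKBBKKK
KKBBKKK
KKKKKKK
After op 2 paint(3,4,W):
KKKKKKK
KKBBKKK
KKBBKKK
KKBBWKK
KKBBKKK
KKKKKKK

Answer: KKKKKKK
KKBBKKK
KKBBKKK
KKBBWKK
KKBBKKK
KKKKKKK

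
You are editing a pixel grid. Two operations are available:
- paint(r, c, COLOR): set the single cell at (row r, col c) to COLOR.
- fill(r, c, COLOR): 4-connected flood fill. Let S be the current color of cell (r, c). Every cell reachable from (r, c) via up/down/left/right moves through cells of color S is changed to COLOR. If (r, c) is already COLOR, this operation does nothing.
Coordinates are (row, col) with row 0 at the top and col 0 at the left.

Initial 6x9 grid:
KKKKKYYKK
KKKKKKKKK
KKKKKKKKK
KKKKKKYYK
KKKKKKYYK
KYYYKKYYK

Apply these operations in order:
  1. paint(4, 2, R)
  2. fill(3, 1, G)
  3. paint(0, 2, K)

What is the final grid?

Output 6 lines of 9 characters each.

Answer: GGKGGYYGG
GGGGGGGGG
GGGGGGGGG
GGGGGGYYG
GGRGGGYYG
GYYYGGYYG

Derivation:
After op 1 paint(4,2,R):
KKKKKYYKK
KKKKKKKKK
KKKKKKKKK
KKKKKKYYK
KKRKKKYYK
KYYYKKYYK
After op 2 fill(3,1,G) [42 cells changed]:
GGGGGYYGG
GGGGGGGGG
GGGGGGGGG
GGGGGGYYG
GGRGGGYYG
GYYYGGYYG
After op 3 paint(0,2,K):
GGKGGYYGG
GGGGGGGGG
GGGGGGGGG
GGGGGGYYG
GGRGGGYYG
GYYYGGYYG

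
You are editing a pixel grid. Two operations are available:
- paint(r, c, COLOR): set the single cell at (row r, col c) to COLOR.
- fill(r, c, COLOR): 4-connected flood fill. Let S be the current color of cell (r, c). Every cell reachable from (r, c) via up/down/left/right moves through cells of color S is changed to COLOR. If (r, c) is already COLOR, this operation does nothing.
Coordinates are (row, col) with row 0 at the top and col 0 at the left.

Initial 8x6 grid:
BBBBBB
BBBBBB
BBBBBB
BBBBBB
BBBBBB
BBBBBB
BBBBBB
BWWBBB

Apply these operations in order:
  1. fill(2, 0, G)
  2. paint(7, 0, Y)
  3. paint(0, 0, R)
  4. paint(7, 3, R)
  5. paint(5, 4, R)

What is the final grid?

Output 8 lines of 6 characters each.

After op 1 fill(2,0,G) [46 cells changed]:
GGGGGG
GGGGGG
GGGGGG
GGGGGG
GGGGGG
GGGGGG
GGGGGG
GWWGGG
After op 2 paint(7,0,Y):
GGGGGG
GGGGGG
GGGGGG
GGGGGG
GGGGGG
GGGGGG
GGGGGG
YWWGGG
After op 3 paint(0,0,R):
RGGGGG
GGGGGG
GGGGGG
GGGGGG
GGGGGG
GGGGGG
GGGGGG
YWWGGG
After op 4 paint(7,3,R):
RGGGGG
GGGGGG
GGGGGG
GGGGGG
GGGGGG
GGGGGG
GGGGGG
YWWRGG
After op 5 paint(5,4,R):
RGGGGG
GGGGGG
GGGGGG
GGGGGG
GGGGGG
GGGGRG
GGGGGG
YWWRGG

Answer: RGGGGG
GGGGGG
GGGGGG
GGGGGG
GGGGGG
GGGGRG
GGGGGG
YWWRGG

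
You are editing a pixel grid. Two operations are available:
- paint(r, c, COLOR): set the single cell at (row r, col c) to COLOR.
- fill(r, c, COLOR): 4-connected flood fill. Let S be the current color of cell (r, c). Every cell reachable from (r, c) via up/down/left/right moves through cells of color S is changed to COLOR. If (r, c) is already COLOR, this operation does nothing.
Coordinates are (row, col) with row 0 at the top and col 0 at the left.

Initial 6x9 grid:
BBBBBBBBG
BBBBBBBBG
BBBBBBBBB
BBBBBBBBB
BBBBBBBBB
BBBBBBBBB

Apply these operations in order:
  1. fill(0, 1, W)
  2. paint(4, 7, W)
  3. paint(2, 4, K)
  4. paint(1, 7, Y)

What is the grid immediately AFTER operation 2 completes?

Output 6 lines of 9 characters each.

After op 1 fill(0,1,W) [52 cells changed]:
WWWWWWWWG
WWWWWWWWG
WWWWWWWWW
WWWWWWWWW
WWWWWWWWW
WWWWWWWWW
After op 2 paint(4,7,W):
WWWWWWWWG
WWWWWWWWG
WWWWWWWWW
WWWWWWWWW
WWWWWWWWW
WWWWWWWWW

Answer: WWWWWWWWG
WWWWWWWWG
WWWWWWWWW
WWWWWWWWW
WWWWWWWWW
WWWWWWWWW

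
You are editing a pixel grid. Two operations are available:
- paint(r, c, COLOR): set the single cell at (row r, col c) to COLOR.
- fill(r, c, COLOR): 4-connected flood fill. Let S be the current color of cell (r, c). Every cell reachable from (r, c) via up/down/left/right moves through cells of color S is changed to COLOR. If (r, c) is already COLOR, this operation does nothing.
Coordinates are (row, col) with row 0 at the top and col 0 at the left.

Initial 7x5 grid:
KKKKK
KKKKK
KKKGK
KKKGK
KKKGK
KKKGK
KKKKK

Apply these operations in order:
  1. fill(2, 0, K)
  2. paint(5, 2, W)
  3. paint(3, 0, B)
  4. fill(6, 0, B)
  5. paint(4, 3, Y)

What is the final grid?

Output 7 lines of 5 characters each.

Answer: BBBBB
BBBBB
BBBGB
BBBGB
BBBYB
BBWGB
BBBBB

Derivation:
After op 1 fill(2,0,K) [0 cells changed]:
KKKKK
KKKKK
KKKGK
KKKGK
KKKGK
KKKGK
KKKKK
After op 2 paint(5,2,W):
KKKKK
KKKKK
KKKGK
KKKGK
KKKGK
KKWGK
KKKKK
After op 3 paint(3,0,B):
KKKKK
KKKKK
KKKGK
BKKGK
KKKGK
KKWGK
KKKKK
After op 4 fill(6,0,B) [29 cells changed]:
BBBBB
BBBBB
BBBGB
BBBGB
BBBGB
BBWGB
BBBBB
After op 5 paint(4,3,Y):
BBBBB
BBBBB
BBBGB
BBBGB
BBBYB
BBWGB
BBBBB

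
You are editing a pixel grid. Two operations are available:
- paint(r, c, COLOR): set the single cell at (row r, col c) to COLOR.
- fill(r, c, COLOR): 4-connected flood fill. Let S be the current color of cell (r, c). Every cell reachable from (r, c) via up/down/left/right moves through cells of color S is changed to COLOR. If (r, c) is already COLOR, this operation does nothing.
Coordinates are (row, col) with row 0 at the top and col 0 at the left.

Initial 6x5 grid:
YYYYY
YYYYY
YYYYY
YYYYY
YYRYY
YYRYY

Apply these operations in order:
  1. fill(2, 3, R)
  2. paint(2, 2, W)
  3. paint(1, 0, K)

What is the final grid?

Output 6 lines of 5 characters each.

Answer: RRRRR
KRRRR
RRWRR
RRRRR
RRRRR
RRRRR

Derivation:
After op 1 fill(2,3,R) [28 cells changed]:
RRRRR
RRRRR
RRRRR
RRRRR
RRRRR
RRRRR
After op 2 paint(2,2,W):
RRRRR
RRRRR
RRWRR
RRRRR
RRRRR
RRRRR
After op 3 paint(1,0,K):
RRRRR
KRRRR
RRWRR
RRRRR
RRRRR
RRRRR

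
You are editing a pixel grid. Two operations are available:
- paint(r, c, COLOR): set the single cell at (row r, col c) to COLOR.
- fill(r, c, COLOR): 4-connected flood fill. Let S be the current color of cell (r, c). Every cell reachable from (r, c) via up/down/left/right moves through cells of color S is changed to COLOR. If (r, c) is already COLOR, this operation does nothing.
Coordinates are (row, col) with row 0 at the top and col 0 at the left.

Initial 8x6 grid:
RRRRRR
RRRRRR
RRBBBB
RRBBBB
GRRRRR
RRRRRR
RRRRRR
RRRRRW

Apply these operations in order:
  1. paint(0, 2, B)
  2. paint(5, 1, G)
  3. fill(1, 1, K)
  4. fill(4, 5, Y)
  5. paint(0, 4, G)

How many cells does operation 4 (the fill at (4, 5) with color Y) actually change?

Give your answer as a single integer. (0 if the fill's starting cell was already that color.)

Answer: 36

Derivation:
After op 1 paint(0,2,B):
RRBRRR
RRRRRR
RRBBBB
RRBBBB
GRRRRR
RRRRRR
RRRRRR
RRRRRW
After op 2 paint(5,1,G):
RRBRRR
RRRRRR
RRBBBB
RRBBBB
GRRRRR
RGRRRR
RRRRRR
RRRRRW
After op 3 fill(1,1,K) [36 cells changed]:
KKBKKK
KKKKKK
KKBBBB
KKBBBB
GKKKKK
KGKKKK
KKKKKK
KKKKKW
After op 4 fill(4,5,Y) [36 cells changed]:
YYBYYY
YYYYYY
YYBBBB
YYBBBB
GYYYYY
YGYYYY
YYYYYY
YYYYYW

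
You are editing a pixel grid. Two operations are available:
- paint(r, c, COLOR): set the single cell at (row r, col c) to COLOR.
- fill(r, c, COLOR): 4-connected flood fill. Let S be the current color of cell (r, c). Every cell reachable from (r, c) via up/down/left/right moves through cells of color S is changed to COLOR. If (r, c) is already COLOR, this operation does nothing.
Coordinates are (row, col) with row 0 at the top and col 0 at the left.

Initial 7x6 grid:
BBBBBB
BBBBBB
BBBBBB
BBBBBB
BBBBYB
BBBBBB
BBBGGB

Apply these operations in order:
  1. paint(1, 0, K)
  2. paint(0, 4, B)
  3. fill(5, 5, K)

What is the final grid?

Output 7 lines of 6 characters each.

Answer: KKKKKK
KKKKKK
KKKKKK
KKKKKK
KKKKYK
KKKKKK
KKKGGK

Derivation:
After op 1 paint(1,0,K):
BBBBBB
KBBBBB
BBBBBB
BBBBBB
BBBBYB
BBBBBB
BBBGGB
After op 2 paint(0,4,B):
BBBBBB
KBBBBB
BBBBBB
BBBBBB
BBBBYB
BBBBBB
BBBGGB
After op 3 fill(5,5,K) [38 cells changed]:
KKKKKK
KKKKKK
KKKKKK
KKKKKK
KKKKYK
KKKKKK
KKKGGK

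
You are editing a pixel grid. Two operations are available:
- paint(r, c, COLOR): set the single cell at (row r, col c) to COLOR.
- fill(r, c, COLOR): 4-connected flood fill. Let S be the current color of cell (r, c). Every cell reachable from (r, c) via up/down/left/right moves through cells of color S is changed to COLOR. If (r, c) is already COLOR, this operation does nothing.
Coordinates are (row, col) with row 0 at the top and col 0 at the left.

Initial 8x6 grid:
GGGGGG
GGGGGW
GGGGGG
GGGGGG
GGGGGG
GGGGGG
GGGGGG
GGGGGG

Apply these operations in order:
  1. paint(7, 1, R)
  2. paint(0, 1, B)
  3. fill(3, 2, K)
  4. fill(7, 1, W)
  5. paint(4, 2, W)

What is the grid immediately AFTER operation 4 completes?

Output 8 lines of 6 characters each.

Answer: KBKKKK
KKKKKW
KKKKKK
KKKKKK
KKKKKK
KKKKKK
KKKKKK
KWKKKK

Derivation:
After op 1 paint(7,1,R):
GGGGGG
GGGGGW
GGGGGG
GGGGGG
GGGGGG
GGGGGG
GGGGGG
GRGGGG
After op 2 paint(0,1,B):
GBGGGG
GGGGGW
GGGGGG
GGGGGG
GGGGGG
GGGGGG
GGGGGG
GRGGGG
After op 3 fill(3,2,K) [45 cells changed]:
KBKKKK
KKKKKW
KKKKKK
KKKKKK
KKKKKK
KKKKKK
KKKKKK
KRKKKK
After op 4 fill(7,1,W) [1 cells changed]:
KBKKKK
KKKKKW
KKKKKK
KKKKKK
KKKKKK
KKKKKK
KKKKKK
KWKKKK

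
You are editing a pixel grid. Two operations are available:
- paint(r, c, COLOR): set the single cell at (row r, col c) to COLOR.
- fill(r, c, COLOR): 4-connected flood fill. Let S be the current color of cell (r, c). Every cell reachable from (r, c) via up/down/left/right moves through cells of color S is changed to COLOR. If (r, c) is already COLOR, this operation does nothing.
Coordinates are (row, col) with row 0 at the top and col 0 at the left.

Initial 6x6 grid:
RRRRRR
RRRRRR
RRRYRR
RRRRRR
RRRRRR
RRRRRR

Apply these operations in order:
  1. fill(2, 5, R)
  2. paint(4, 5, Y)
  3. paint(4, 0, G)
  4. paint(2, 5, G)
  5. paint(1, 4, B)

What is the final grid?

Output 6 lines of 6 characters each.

After op 1 fill(2,5,R) [0 cells changed]:
RRRRRR
RRRRRR
RRRYRR
RRRRRR
RRRRRR
RRRRRR
After op 2 paint(4,5,Y):
RRRRRR
RRRRRR
RRRYRR
RRRRRR
RRRRRY
RRRRRR
After op 3 paint(4,0,G):
RRRRRR
RRRRRR
RRRYRR
RRRRRR
GRRRRY
RRRRRR
After op 4 paint(2,5,G):
RRRRRR
RRRRRR
RRRYRG
RRRRRR
GRRRRY
RRRRRR
After op 5 paint(1,4,B):
RRRRRR
RRRRBR
RRRYRG
RRRRRR
GRRRRY
RRRRRR

Answer: RRRRRR
RRRRBR
RRRYRG
RRRRRR
GRRRRY
RRRRRR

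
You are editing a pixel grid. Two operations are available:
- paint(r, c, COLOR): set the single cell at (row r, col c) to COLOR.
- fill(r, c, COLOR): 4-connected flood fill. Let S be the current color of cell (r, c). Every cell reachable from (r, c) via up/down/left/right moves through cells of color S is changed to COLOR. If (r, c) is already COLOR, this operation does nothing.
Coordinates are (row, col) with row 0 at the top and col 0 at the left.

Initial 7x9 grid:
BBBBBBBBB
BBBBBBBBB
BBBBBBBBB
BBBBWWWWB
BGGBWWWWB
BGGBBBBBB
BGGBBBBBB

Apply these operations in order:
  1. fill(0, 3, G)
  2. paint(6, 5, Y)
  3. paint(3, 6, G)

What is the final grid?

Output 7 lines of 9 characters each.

After op 1 fill(0,3,G) [49 cells changed]:
GGGGGGGGG
GGGGGGGGG
GGGGGGGGG
GGGGWWWWG
GGGGWWWWG
GGGGGGGGG
GGGGGGGGG
After op 2 paint(6,5,Y):
GGGGGGGGG
GGGGGGGGG
GGGGGGGGG
GGGGWWWWG
GGGGWWWWG
GGGGGGGGG
GGGGGYGGG
After op 3 paint(3,6,G):
GGGGGGGGG
GGGGGGGGG
GGGGGGGGG
GGGGWWGWG
GGGGWWWWG
GGGGGGGGG
GGGGGYGGG

Answer: GGGGGGGGG
GGGGGGGGG
GGGGGGGGG
GGGGWWGWG
GGGGWWWWG
GGGGGGGGG
GGGGGYGGG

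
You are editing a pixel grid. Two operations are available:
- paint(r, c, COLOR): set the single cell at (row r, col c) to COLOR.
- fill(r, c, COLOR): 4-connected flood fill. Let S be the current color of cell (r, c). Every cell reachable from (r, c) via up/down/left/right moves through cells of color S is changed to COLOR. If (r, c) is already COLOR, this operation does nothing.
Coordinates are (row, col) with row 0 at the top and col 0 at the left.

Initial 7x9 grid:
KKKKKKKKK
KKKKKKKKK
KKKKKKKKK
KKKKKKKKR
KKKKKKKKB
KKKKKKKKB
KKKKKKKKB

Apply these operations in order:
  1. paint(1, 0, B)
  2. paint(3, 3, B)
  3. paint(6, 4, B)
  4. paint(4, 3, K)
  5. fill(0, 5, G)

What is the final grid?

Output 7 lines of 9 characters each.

After op 1 paint(1,0,B):
KKKKKKKKK
BKKKKKKKK
KKKKKKKKK
KKKKKKKKR
KKKKKKKKB
KKKKKKKKB
KKKKKKKKB
After op 2 paint(3,3,B):
KKKKKKKKK
BKKKKKKKK
KKKKKKKKK
KKKBKKKKR
KKKKKKKKB
KKKKKKKKB
KKKKKKKKB
After op 3 paint(6,4,B):
KKKKKKKKK
BKKKKKKKK
KKKKKKKKK
KKKBKKKKR
KKKKKKKKB
KKKKKKKKB
KKKKBKKKB
After op 4 paint(4,3,K):
KKKKKKKKK
BKKKKKKKK
KKKKKKKKK
KKKBKKKKR
KKKKKKKKB
KKKKKKKKB
KKKKBKKKB
After op 5 fill(0,5,G) [56 cells changed]:
GGGGGGGGG
BGGGGGGGG
GGGGGGGGG
GGGBGGGGR
GGGGGGGGB
GGGGGGGGB
GGGGBGGGB

Answer: GGGGGGGGG
BGGGGGGGG
GGGGGGGGG
GGGBGGGGR
GGGGGGGGB
GGGGGGGGB
GGGGBGGGB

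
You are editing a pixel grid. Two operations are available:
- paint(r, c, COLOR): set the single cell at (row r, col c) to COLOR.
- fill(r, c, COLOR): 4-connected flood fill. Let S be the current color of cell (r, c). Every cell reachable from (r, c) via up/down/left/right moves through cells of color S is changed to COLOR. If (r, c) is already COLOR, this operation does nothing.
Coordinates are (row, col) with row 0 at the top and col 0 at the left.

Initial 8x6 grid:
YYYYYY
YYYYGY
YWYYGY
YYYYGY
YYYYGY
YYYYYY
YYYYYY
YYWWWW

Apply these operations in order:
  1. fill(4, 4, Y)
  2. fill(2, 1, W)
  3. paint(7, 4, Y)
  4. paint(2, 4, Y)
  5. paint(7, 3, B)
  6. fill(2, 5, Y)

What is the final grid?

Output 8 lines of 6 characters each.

After op 1 fill(4,4,Y) [4 cells changed]:
YYYYYY
YYYYYY
YWYYYY
YYYYYY
YYYYYY
YYYYYY
YYYYYY
YYWWWW
After op 2 fill(2,1,W) [0 cells changed]:
YYYYYY
YYYYYY
YWYYYY
YYYYYY
YYYYYY
YYYYYY
YYYYYY
YYWWWW
After op 3 paint(7,4,Y):
YYYYYY
YYYYYY
YWYYYY
YYYYYY
YYYYYY
YYYYYY
YYYYYY
YYWWYW
After op 4 paint(2,4,Y):
YYYYYY
YYYYYY
YWYYYY
YYYYYY
YYYYYY
YYYYYY
YYYYYY
YYWWYW
After op 5 paint(7,3,B):
YYYYYY
YYYYYY
YWYYYY
YYYYYY
YYYYYY
YYYYYY
YYYYYY
YYWBYW
After op 6 fill(2,5,Y) [0 cells changed]:
YYYYYY
YYYYYY
YWYYYY
YYYYYY
YYYYYY
YYYYYY
YYYYYY
YYWBYW

Answer: YYYYYY
YYYYYY
YWYYYY
YYYYYY
YYYYYY
YYYYYY
YYYYYY
YYWBYW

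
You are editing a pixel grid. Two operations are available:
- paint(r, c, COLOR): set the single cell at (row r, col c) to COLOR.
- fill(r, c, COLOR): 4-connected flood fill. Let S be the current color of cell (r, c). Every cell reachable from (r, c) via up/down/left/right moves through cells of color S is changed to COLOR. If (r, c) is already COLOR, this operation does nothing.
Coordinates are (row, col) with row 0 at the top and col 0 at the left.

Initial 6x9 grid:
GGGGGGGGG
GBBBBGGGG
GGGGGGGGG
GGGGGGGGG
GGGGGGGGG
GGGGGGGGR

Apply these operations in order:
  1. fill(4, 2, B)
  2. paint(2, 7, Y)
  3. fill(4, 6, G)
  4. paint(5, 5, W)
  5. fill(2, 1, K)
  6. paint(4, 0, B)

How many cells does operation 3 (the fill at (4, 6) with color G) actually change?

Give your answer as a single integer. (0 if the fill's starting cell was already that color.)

After op 1 fill(4,2,B) [49 cells changed]:
BBBBBBBBB
BBBBBBBBB
BBBBBBBBB
BBBBBBBBB
BBBBBBBBB
BBBBBBBBR
After op 2 paint(2,7,Y):
BBBBBBBBB
BBBBBBBBB
BBBBBBBYB
BBBBBBBBB
BBBBBBBBB
BBBBBBBBR
After op 3 fill(4,6,G) [52 cells changed]:
GGGGGGGGG
GGGGGGGGG
GGGGGGGYG
GGGGGGGGG
GGGGGGGGG
GGGGGGGGR

Answer: 52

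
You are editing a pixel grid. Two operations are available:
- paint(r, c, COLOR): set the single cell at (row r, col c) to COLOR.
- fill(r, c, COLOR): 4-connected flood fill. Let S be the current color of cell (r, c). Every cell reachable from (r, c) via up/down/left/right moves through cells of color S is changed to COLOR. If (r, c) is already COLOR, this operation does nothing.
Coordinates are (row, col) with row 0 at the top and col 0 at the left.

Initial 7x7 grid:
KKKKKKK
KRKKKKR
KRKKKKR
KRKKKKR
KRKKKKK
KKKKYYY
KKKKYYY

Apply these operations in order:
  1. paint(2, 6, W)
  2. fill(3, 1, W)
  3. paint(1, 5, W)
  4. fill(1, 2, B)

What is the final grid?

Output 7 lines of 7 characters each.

Answer: BBBBBBB
BWBBBWR
BWBBBBW
BWBBBBR
BWBBBBB
BBBBYYY
BBBBYYY

Derivation:
After op 1 paint(2,6,W):
KKKKKKK
KRKKKKR
KRKKKKW
KRKKKKR
KRKKKKK
KKKKYYY
KKKKYYY
After op 2 fill(3,1,W) [4 cells changed]:
KKKKKKK
KWKKKKR
KWKKKKW
KWKKKKR
KWKKKKK
KKKKYYY
KKKKYYY
After op 3 paint(1,5,W):
KKKKKKK
KWKKKWR
KWKKKKW
KWKKKKR
KWKKKKK
KKKKYYY
KKKKYYY
After op 4 fill(1,2,B) [35 cells changed]:
BBBBBBB
BWBBBWR
BWBBBBW
BWBBBBR
BWBBBBB
BBBBYYY
BBBBYYY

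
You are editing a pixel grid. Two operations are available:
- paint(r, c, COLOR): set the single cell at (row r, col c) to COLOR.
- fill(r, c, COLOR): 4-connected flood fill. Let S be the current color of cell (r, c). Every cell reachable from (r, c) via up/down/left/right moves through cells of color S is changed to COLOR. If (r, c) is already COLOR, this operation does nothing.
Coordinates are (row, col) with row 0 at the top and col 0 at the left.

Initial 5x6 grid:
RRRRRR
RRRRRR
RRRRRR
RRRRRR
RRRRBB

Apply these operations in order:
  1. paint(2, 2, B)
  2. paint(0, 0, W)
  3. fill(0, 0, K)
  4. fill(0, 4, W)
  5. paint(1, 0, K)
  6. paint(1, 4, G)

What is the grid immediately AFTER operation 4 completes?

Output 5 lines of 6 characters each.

After op 1 paint(2,2,B):
RRRRRR
RRRRRR
RRBRRR
RRRRRR
RRRRBB
After op 2 paint(0,0,W):
WRRRRR
RRRRRR
RRBRRR
RRRRRR
RRRRBB
After op 3 fill(0,0,K) [1 cells changed]:
KRRRRR
RRRRRR
RRBRRR
RRRRRR
RRRRBB
After op 4 fill(0,4,W) [26 cells changed]:
KWWWWW
WWWWWW
WWBWWW
WWWWWW
WWWWBB

Answer: KWWWWW
WWWWWW
WWBWWW
WWWWWW
WWWWBB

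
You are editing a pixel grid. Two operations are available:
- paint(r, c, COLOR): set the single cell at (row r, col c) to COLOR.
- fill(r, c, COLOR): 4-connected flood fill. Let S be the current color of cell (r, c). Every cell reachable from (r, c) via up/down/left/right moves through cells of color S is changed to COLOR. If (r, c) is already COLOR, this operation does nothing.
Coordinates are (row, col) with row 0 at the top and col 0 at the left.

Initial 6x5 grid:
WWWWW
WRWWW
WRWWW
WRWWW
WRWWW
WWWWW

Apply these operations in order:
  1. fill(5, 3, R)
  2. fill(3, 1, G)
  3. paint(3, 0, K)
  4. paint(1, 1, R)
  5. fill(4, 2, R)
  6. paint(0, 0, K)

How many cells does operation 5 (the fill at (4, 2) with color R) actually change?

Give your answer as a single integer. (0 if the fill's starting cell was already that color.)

Answer: 28

Derivation:
After op 1 fill(5,3,R) [26 cells changed]:
RRRRR
RRRRR
RRRRR
RRRRR
RRRRR
RRRRR
After op 2 fill(3,1,G) [30 cells changed]:
GGGGG
GGGGG
GGGGG
GGGGG
GGGGG
GGGGG
After op 3 paint(3,0,K):
GGGGG
GGGGG
GGGGG
KGGGG
GGGGG
GGGGG
After op 4 paint(1,1,R):
GGGGG
GRGGG
GGGGG
KGGGG
GGGGG
GGGGG
After op 5 fill(4,2,R) [28 cells changed]:
RRRRR
RRRRR
RRRRR
KRRRR
RRRRR
RRRRR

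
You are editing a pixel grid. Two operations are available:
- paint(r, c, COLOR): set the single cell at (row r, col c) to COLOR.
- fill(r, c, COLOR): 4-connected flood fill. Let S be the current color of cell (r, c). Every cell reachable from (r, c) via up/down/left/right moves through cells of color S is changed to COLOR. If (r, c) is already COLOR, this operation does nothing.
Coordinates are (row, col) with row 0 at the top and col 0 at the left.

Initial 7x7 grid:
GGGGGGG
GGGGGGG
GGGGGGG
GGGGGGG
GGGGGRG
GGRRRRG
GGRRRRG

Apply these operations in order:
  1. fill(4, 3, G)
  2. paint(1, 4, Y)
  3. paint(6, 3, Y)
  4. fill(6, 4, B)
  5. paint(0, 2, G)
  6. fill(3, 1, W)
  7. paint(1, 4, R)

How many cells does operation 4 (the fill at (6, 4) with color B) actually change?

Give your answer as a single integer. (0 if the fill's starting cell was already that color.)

After op 1 fill(4,3,G) [0 cells changed]:
GGGGGGG
GGGGGGG
GGGGGGG
GGGGGGG
GGGGGRG
GGRRRRG
GGRRRRG
After op 2 paint(1,4,Y):
GGGGGGG
GGGGYGG
GGGGGGG
GGGGGGG
GGGGGRG
GGRRRRG
GGRRRRG
After op 3 paint(6,3,Y):
GGGGGGG
GGGGYGG
GGGGGGG
GGGGGGG
GGGGGRG
GGRRRRG
GGRYRRG
After op 4 fill(6,4,B) [8 cells changed]:
GGGGGGG
GGGGYGG
GGGGGGG
GGGGGGG
GGGGGBG
GGBBBBG
GGBYBBG

Answer: 8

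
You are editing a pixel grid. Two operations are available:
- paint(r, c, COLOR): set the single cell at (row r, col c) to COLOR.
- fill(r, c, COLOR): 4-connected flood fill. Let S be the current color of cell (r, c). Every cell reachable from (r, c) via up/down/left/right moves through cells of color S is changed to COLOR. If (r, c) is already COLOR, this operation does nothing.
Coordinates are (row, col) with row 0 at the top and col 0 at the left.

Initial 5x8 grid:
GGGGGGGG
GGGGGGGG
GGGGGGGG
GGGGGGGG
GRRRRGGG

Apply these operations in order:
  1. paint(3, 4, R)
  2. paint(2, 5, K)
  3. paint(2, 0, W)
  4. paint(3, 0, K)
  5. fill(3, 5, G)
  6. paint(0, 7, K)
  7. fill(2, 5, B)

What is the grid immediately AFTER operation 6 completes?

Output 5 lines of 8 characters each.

After op 1 paint(3,4,R):
GGGGGGGG
GGGGGGGG
GGGGGGGG
GGGGRGGG
GRRRRGGG
After op 2 paint(2,5,K):
GGGGGGGG
GGGGGGGG
GGGGGKGG
GGGGRGGG
GRRRRGGG
After op 3 paint(2,0,W):
GGGGGGGG
GGGGGGGG
WGGGGKGG
GGGGRGGG
GRRRRGGG
After op 4 paint(3,0,K):
GGGGGGGG
GGGGGGGG
WGGGGKGG
KGGGRGGG
GRRRRGGG
After op 5 fill(3,5,G) [0 cells changed]:
GGGGGGGG
GGGGGGGG
WGGGGKGG
KGGGRGGG
GRRRRGGG
After op 6 paint(0,7,K):
GGGGGGGK
GGGGGGGG
WGGGGKGG
KGGGRGGG
GRRRRGGG

Answer: GGGGGGGK
GGGGGGGG
WGGGGKGG
KGGGRGGG
GRRRRGGG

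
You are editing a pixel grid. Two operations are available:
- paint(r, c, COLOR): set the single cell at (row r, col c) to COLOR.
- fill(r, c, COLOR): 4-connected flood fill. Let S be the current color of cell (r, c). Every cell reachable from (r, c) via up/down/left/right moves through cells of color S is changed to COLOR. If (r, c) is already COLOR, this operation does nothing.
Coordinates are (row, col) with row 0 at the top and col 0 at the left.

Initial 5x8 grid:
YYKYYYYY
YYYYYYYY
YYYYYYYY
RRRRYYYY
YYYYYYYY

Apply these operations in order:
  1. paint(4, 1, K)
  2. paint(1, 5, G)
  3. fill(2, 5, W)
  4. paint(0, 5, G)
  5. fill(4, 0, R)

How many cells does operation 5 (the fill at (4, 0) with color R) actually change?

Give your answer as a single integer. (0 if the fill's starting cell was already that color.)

After op 1 paint(4,1,K):
YYKYYYYY
YYYYYYYY
YYYYYYYY
RRRRYYYY
YKYYYYYY
After op 2 paint(1,5,G):
YYKYYYYY
YYYYYGYY
YYYYYYYY
RRRRYYYY
YKYYYYYY
After op 3 fill(2,5,W) [32 cells changed]:
WWKWWWWW
WWWWWGWW
WWWWWWWW
RRRRWWWW
YKWWWWWW
After op 4 paint(0,5,G):
WWKWWGWW
WWWWWGWW
WWWWWWWW
RRRRWWWW
YKWWWWWW
After op 5 fill(4,0,R) [1 cells changed]:
WWKWWGWW
WWWWWGWW
WWWWWWWW
RRRRWWWW
RKWWWWWW

Answer: 1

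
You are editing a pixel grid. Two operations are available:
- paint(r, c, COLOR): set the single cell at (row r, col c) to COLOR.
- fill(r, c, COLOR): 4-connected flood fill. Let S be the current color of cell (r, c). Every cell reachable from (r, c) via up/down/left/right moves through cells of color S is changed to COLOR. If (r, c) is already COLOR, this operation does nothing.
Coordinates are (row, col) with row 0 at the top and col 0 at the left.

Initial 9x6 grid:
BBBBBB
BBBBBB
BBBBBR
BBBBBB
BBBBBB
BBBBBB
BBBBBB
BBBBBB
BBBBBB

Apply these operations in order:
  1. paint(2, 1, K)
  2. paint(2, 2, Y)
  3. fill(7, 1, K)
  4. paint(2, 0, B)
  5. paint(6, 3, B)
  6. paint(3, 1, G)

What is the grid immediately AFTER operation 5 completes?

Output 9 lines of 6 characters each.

After op 1 paint(2,1,K):
BBBBBB
BBBBBB
BKBBBR
BBBBBB
BBBBBB
BBBBBB
BBBBBB
BBBBBB
BBBBBB
After op 2 paint(2,2,Y):
BBBBBB
BBBBBB
BKYBBR
BBBBBB
BBBBBB
BBBBBB
BBBBBB
BBBBBB
BBBBBB
After op 3 fill(7,1,K) [51 cells changed]:
KKKKKK
KKKKKK
KKYKKR
KKKKKK
KKKKKK
KKKKKK
KKKKKK
KKKKKK
KKKKKK
After op 4 paint(2,0,B):
KKKKKK
KKKKKK
BKYKKR
KKKKKK
KKKKKK
KKKKKK
KKKKKK
KKKKKK
KKKKKK
After op 5 paint(6,3,B):
KKKKKK
KKKKKK
BKYKKR
KKKKKK
KKKKKK
KKKKKK
KKKBKK
KKKKKK
KKKKKK

Answer: KKKKKK
KKKKKK
BKYKKR
KKKKKK
KKKKKK
KKKKKK
KKKBKK
KKKKKK
KKKKKK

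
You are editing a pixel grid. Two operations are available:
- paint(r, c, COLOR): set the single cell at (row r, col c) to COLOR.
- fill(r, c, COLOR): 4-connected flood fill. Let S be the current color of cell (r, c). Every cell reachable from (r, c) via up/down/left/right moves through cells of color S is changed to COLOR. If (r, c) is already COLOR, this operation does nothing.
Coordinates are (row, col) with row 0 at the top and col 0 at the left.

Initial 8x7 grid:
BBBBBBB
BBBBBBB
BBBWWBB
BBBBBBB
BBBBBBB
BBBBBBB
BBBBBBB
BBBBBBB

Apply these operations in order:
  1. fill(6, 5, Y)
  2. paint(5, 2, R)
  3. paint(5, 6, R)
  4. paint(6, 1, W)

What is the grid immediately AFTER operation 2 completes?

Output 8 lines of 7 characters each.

After op 1 fill(6,5,Y) [54 cells changed]:
YYYYYYY
YYYYYYY
YYYWWYY
YYYYYYY
YYYYYYY
YYYYYYY
YYYYYYY
YYYYYYY
After op 2 paint(5,2,R):
YYYYYYY
YYYYYYY
YYYWWYY
YYYYYYY
YYYYYYY
YYRYYYY
YYYYYYY
YYYYYYY

Answer: YYYYYYY
YYYYYYY
YYYWWYY
YYYYYYY
YYYYYYY
YYRYYYY
YYYYYYY
YYYYYYY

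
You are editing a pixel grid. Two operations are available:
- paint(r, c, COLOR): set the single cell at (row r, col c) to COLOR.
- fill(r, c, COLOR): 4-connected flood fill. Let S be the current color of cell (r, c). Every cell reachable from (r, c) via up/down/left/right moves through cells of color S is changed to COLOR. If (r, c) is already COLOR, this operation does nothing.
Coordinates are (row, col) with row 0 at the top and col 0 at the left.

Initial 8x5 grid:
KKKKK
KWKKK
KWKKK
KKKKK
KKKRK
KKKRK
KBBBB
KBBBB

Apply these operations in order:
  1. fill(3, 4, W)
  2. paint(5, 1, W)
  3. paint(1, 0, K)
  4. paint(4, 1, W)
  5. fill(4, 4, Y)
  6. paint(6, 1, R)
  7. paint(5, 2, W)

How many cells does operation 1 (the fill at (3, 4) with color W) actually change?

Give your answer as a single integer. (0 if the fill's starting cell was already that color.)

After op 1 fill(3,4,W) [28 cells changed]:
WWWWW
WWWWW
WWWWW
WWWWW
WWWRW
WWWRW
WBBBB
WBBBB

Answer: 28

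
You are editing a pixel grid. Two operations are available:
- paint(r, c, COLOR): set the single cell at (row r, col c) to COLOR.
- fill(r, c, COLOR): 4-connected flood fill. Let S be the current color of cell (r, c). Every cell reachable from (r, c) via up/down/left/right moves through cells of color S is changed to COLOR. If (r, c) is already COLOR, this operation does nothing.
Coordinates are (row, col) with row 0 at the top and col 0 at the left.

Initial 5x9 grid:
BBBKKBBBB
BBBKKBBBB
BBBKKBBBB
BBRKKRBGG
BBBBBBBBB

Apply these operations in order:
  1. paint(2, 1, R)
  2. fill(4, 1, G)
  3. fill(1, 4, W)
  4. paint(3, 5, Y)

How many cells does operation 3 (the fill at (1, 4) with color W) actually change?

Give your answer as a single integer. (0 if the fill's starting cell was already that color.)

Answer: 8

Derivation:
After op 1 paint(2,1,R):
BBBKKBBBB
BBBKKBBBB
BRBKKBBBB
BBRKKRBGG
BBBBBBBBB
After op 2 fill(4,1,G) [32 cells changed]:
GGGKKGGGG
GGGKKGGGG
GRGKKGGGG
GGRKKRGGG
GGGGGGGGG
After op 3 fill(1,4,W) [8 cells changed]:
GGGWWGGGG
GGGWWGGGG
GRGWWGGGG
GGRWWRGGG
GGGGGGGGG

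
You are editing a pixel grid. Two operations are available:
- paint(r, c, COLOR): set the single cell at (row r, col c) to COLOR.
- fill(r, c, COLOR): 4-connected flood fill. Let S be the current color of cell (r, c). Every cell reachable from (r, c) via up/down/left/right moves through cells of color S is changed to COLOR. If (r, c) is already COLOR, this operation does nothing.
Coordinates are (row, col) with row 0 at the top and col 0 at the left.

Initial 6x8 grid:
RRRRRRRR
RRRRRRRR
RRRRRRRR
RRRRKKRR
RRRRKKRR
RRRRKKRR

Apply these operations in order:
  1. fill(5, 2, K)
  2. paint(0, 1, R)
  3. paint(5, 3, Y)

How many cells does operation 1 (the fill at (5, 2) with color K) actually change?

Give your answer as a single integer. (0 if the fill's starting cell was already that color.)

After op 1 fill(5,2,K) [42 cells changed]:
KKKKKKKK
KKKKKKKK
KKKKKKKK
KKKKKKKK
KKKKKKKK
KKKKKKKK

Answer: 42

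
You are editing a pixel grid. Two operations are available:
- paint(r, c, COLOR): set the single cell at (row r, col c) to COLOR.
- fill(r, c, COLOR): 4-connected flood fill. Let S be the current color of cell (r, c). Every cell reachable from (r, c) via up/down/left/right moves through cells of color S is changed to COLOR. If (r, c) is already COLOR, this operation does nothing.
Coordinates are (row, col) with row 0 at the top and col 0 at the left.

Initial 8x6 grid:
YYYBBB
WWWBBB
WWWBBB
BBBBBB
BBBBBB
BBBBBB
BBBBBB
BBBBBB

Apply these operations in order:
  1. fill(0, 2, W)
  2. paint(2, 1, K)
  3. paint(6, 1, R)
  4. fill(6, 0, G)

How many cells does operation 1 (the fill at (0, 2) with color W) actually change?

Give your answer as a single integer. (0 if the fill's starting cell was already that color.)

Answer: 3

Derivation:
After op 1 fill(0,2,W) [3 cells changed]:
WWWBBB
WWWBBB
WWWBBB
BBBBBB
BBBBBB
BBBBBB
BBBBBB
BBBBBB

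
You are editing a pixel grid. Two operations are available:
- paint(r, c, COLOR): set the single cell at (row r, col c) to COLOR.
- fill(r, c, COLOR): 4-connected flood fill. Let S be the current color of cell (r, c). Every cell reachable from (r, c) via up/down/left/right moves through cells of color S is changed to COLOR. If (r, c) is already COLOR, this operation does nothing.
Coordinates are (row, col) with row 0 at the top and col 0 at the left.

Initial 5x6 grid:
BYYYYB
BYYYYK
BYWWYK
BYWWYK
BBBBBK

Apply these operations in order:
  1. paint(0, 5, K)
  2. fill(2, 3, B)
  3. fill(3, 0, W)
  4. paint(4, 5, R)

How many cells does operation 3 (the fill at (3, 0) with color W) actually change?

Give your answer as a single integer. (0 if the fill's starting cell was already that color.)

Answer: 13

Derivation:
After op 1 paint(0,5,K):
BYYYYK
BYYYYK
BYWWYK
BYWWYK
BBBBBK
After op 2 fill(2,3,B) [4 cells changed]:
BYYYYK
BYYYYK
BYBBYK
BYBBYK
BBBBBK
After op 3 fill(3,0,W) [13 cells changed]:
WYYYYK
WYYYYK
WYWWYK
WYWWYK
WWWWWK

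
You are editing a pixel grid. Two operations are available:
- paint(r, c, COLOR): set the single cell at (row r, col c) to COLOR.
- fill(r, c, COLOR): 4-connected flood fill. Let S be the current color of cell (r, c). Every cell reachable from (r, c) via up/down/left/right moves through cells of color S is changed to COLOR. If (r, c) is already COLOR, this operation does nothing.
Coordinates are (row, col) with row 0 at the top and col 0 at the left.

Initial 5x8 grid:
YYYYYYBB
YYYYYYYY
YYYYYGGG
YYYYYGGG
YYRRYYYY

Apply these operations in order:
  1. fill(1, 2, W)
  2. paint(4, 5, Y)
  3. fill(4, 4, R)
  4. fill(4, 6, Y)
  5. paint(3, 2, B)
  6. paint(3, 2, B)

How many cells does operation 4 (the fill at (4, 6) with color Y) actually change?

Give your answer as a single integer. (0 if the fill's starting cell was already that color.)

Answer: 2

Derivation:
After op 1 fill(1,2,W) [30 cells changed]:
WWWWWWBB
WWWWWWWW
WWWWWGGG
WWWWWGGG
WWRRWWWW
After op 2 paint(4,5,Y):
WWWWWWBB
WWWWWWWW
WWWWWGGG
WWWWWGGG
WWRRWYWW
After op 3 fill(4,4,R) [27 cells changed]:
RRRRRRBB
RRRRRRRR
RRRRRGGG
RRRRRGGG
RRRRRYWW
After op 4 fill(4,6,Y) [2 cells changed]:
RRRRRRBB
RRRRRRRR
RRRRRGGG
RRRRRGGG
RRRRRYYY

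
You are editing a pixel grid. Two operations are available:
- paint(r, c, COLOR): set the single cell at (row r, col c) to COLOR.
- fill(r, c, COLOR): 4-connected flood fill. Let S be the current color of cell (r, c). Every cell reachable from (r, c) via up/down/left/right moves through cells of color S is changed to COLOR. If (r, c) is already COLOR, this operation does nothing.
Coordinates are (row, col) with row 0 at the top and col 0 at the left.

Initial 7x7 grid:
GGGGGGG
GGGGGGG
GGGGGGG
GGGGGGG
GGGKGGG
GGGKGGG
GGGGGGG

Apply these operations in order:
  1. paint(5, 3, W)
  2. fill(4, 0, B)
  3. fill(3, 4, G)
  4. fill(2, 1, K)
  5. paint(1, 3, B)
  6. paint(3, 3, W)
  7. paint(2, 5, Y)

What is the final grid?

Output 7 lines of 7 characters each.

After op 1 paint(5,3,W):
GGGGGGG
GGGGGGG
GGGGGGG
GGGGGGG
GGGKGGG
GGGWGGG
GGGGGGG
After op 2 fill(4,0,B) [47 cells changed]:
BBBBBBB
BBBBBBB
BBBBBBB
BBBBBBB
BBBKBBB
BBBWBBB
BBBBBBB
After op 3 fill(3,4,G) [47 cells changed]:
GGGGGGG
GGGGGGG
GGGGGGG
GGGGGGG
GGGKGGG
GGGWGGG
GGGGGGG
After op 4 fill(2,1,K) [47 cells changed]:
KKKKKKK
KKKKKKK
KKKKKKK
KKKKKKK
KKKKKKK
KKKWKKK
KKKKKKK
After op 5 paint(1,3,B):
KKKKKKK
KKKBKKK
KKKKKKK
KKKKKKK
KKKKKKK
KKKWKKK
KKKKKKK
After op 6 paint(3,3,W):
KKKKKKK
KKKBKKK
KKKKKKK
KKKWKKK
KKKKKKK
KKKWKKK
KKKKKKK
After op 7 paint(2,5,Y):
KKKKKKK
KKKBKKK
KKKKKYK
KKKWKKK
KKKKKKK
KKKWKKK
KKKKKKK

Answer: KKKKKKK
KKKBKKK
KKKKKYK
KKKWKKK
KKKKKKK
KKKWKKK
KKKKKKK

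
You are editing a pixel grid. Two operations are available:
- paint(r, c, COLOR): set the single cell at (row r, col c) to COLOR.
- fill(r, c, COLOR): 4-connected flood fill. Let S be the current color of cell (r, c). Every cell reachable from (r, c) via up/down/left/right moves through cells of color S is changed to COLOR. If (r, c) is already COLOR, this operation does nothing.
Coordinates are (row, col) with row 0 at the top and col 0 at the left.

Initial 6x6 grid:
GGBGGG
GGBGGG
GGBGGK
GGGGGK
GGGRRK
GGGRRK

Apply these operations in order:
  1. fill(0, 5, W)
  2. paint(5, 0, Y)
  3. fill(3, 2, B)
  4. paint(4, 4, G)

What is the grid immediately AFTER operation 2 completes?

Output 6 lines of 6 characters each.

Answer: WWBWWW
WWBWWW
WWBWWK
WWWWWK
WWWRRK
YWWRRK

Derivation:
After op 1 fill(0,5,W) [25 cells changed]:
WWBWWW
WWBWWW
WWBWWK
WWWWWK
WWWRRK
WWWRRK
After op 2 paint(5,0,Y):
WWBWWW
WWBWWW
WWBWWK
WWWWWK
WWWRRK
YWWRRK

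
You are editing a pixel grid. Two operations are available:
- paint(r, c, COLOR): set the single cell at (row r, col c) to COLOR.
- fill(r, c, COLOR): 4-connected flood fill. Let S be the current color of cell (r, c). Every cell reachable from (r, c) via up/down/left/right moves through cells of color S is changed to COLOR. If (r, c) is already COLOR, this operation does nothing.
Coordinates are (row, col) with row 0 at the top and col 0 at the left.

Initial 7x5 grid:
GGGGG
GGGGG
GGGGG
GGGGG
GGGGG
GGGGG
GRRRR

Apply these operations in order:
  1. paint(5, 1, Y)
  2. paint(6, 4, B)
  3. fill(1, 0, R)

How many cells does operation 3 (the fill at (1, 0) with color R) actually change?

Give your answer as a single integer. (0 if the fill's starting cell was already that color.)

After op 1 paint(5,1,Y):
GGGGG
GGGGG
GGGGG
GGGGG
GGGGG
GYGGG
GRRRR
After op 2 paint(6,4,B):
GGGGG
GGGGG
GGGGG
GGGGG
GGGGG
GYGGG
GRRRB
After op 3 fill(1,0,R) [30 cells changed]:
RRRRR
RRRRR
RRRRR
RRRRR
RRRRR
RYRRR
RRRRB

Answer: 30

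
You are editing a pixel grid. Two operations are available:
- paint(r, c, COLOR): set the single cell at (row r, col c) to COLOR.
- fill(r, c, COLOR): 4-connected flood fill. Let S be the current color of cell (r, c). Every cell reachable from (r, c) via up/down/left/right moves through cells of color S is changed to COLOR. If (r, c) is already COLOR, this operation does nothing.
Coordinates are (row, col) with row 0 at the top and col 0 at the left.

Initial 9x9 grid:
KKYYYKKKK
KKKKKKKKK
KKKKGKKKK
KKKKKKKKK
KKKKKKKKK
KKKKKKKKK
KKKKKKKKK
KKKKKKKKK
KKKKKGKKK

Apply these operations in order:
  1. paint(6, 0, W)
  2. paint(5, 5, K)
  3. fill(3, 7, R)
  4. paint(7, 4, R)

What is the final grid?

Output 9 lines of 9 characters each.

After op 1 paint(6,0,W):
KKYYYKKKK
KKKKKKKKK
KKKKGKKKK
KKKKKKKKK
KKKKKKKKK
KKKKKKKKK
WKKKKKKKK
KKKKKKKKK
KKKKKGKKK
After op 2 paint(5,5,K):
KKYYYKKKK
KKKKKKKKK
KKKKGKKKK
KKKKKKKKK
KKKKKKKKK
KKKKKKKKK
WKKKKKKKK
KKKKKKKKK
KKKKKGKKK
After op 3 fill(3,7,R) [75 cells changed]:
RRYYYRRRR
RRRRRRRRR
RRRRGRRRR
RRRRRRRRR
RRRRRRRRR
RRRRRRRRR
WRRRRRRRR
RRRRRRRRR
RRRRRGRRR
After op 4 paint(7,4,R):
RRYYYRRRR
RRRRRRRRR
RRRRGRRRR
RRRRRRRRR
RRRRRRRRR
RRRRRRRRR
WRRRRRRRR
RRRRRRRRR
RRRRRGRRR

Answer: RRYYYRRRR
RRRRRRRRR
RRRRGRRRR
RRRRRRRRR
RRRRRRRRR
RRRRRRRRR
WRRRRRRRR
RRRRRRRRR
RRRRRGRRR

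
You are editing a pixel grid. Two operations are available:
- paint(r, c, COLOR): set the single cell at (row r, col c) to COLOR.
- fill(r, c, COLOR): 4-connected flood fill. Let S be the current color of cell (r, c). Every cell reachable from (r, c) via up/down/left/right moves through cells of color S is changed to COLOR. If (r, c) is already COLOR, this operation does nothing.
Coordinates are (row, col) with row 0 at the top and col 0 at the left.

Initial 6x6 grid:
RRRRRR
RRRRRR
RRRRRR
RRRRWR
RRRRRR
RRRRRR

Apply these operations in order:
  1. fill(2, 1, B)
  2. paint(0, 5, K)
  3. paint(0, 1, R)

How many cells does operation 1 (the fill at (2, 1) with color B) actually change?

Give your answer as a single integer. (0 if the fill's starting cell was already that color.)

Answer: 35

Derivation:
After op 1 fill(2,1,B) [35 cells changed]:
BBBBBB
BBBBBB
BBBBBB
BBBBWB
BBBBBB
BBBBBB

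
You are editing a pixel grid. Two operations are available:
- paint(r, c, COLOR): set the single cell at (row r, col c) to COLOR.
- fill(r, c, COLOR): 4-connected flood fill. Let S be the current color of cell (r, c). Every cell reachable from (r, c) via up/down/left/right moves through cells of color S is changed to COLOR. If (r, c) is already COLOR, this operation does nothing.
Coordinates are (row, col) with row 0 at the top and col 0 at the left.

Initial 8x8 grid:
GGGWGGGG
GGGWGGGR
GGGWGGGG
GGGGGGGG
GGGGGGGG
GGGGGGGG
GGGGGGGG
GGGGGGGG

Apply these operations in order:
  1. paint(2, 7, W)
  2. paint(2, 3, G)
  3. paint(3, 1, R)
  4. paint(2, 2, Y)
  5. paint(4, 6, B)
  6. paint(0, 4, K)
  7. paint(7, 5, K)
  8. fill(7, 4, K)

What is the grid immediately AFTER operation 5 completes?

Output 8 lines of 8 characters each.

After op 1 paint(2,7,W):
GGGWGGGG
GGGWGGGR
GGGWGGGW
GGGGGGGG
GGGGGGGG
GGGGGGGG
GGGGGGGG
GGGGGGGG
After op 2 paint(2,3,G):
GGGWGGGG
GGGWGGGR
GGGGGGGW
GGGGGGGG
GGGGGGGG
GGGGGGGG
GGGGGGGG
GGGGGGGG
After op 3 paint(3,1,R):
GGGWGGGG
GGGWGGGR
GGGGGGGW
GRGGGGGG
GGGGGGGG
GGGGGGGG
GGGGGGGG
GGGGGGGG
After op 4 paint(2,2,Y):
GGGWGGGG
GGGWGGGR
GGYGGGGW
GRGGGGGG
GGGGGGGG
GGGGGGGG
GGGGGGGG
GGGGGGGG
After op 5 paint(4,6,B):
GGGWGGGG
GGGWGGGR
GGYGGGGW
GRGGGGGG
GGGGGGBG
GGGGGGGG
GGGGGGGG
GGGGGGGG

Answer: GGGWGGGG
GGGWGGGR
GGYGGGGW
GRGGGGGG
GGGGGGBG
GGGGGGGG
GGGGGGGG
GGGGGGGG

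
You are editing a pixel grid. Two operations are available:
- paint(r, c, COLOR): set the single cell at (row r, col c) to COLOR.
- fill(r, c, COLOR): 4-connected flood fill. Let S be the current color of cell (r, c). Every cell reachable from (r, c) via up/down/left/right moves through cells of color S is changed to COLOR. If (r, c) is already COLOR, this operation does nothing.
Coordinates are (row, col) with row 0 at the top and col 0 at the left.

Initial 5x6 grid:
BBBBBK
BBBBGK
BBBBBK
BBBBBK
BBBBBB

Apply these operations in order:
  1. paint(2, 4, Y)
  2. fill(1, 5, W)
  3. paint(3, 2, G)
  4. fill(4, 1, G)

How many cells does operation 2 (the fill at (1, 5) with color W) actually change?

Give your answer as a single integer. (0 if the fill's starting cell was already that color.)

Answer: 4

Derivation:
After op 1 paint(2,4,Y):
BBBBBK
BBBBGK
BBBBYK
BBBBBK
BBBBBB
After op 2 fill(1,5,W) [4 cells changed]:
BBBBBW
BBBBGW
BBBBYW
BBBBBW
BBBBBB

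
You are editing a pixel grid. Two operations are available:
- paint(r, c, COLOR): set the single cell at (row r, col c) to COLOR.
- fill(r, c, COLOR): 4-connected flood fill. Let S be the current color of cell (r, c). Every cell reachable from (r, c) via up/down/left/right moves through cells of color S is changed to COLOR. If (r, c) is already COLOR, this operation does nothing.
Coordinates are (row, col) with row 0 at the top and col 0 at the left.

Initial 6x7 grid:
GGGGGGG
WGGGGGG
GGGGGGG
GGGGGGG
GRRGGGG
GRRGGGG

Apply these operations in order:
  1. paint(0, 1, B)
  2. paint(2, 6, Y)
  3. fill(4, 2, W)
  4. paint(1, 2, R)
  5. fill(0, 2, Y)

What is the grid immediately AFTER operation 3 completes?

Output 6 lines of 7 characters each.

After op 1 paint(0,1,B):
GBGGGGG
WGGGGGG
GGGGGGG
GGGGGGG
GRRGGGG
GRRGGGG
After op 2 paint(2,6,Y):
GBGGGGG
WGGGGGG
GGGGGGY
GGGGGGG
GRRGGGG
GRRGGGG
After op 3 fill(4,2,W) [4 cells changed]:
GBGGGGG
WGGGGGG
GGGGGGY
GGGGGGG
GWWGGGG
GWWGGGG

Answer: GBGGGGG
WGGGGGG
GGGGGGY
GGGGGGG
GWWGGGG
GWWGGGG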